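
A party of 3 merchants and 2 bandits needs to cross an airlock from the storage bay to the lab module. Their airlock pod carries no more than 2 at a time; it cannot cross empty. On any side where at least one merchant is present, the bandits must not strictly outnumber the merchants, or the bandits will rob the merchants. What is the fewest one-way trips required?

7

Counting alone: each trip to the lab module takes at most 2 across and each return brings at least 1 back, so after t trips out (and t−1 returns) at most 2t − (t−1) of the 5 are across; that first reaches 5 at t = 4, so at least 7 crossings are needed.
The plan below uses exactly 7 crossings, so it is optimal:
1. 2 bandits → the lab module.  (the storage bay: 3M 0B; the lab module: 0M 2B)
2. 1 bandit ← the storage bay.  (the storage bay: 3M 1B; the lab module: 0M 1B)
3. 2 merchants → the lab module.  (the storage bay: 1M 1B; the lab module: 2M 1B)
4. 1 merchant ← the storage bay.  (the storage bay: 2M 1B; the lab module: 1M 1B)
5. 1 merchant and 1 bandit → the lab module.  (the storage bay: 1M 0B; the lab module: 2M 2B)
6. 1 bandit ← the storage bay.  (the storage bay: 1M 1B; the lab module: 2M 1B)
7. 1 merchant and 1 bandit → the lab module.  (the storage bay: 0M 0B; the lab module: 3M 2B)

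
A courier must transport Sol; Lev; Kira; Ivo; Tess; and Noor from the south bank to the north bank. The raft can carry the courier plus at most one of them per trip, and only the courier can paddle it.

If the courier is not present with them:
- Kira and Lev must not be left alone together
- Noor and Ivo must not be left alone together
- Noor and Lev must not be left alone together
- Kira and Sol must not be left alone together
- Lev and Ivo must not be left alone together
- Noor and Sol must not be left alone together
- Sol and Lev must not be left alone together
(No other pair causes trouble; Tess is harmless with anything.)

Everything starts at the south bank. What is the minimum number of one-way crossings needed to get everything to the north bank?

impossible

Whatever the first load, the items left behind include a forbidden pair without the courier. No opening move is safe, so no plan exists.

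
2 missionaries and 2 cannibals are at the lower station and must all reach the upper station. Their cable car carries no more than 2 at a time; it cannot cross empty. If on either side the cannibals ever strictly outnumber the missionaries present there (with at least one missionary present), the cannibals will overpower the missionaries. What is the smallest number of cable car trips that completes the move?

Counting alone: each trip to the upper station takes at most 2 across and each return brings at least 1 back, so after t trips out (and t−1 returns) at most 2t − (t−1) of the 4 are across; that first reaches 4 at t = 3, so at least 5 crossings are needed.
The plan below uses exactly 5 crossings, so it is optimal:
1. 2 cannibals → the upper station.  (the lower station: 2M 0C; the upper station: 0M 2C)
2. 1 cannibal ← the lower station.  (the lower station: 2M 1C; the upper station: 0M 1C)
3. 2 missionaries → the upper station.  (the lower station: 0M 1C; the upper station: 2M 1C)
4. 1 cannibal ← the lower station.  (the lower station: 0M 2C; the upper station: 2M 0C)
5. 2 cannibals → the upper station.  (the lower station: 0M 0C; the upper station: 2M 2C)

5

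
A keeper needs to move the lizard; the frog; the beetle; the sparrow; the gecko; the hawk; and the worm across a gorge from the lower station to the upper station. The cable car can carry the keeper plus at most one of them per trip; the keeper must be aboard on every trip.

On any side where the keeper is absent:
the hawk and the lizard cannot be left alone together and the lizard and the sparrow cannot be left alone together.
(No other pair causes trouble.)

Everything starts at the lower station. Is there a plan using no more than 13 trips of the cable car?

No

Counting alone: the keeper can take at most 1 across per trip to the upper station, so moving all 7 needs at least 7 loaded trips out, with a return between consecutive ones — at least 13 crossings.
The safety rule pushes this higher. Following every safe sequence of crossings, the most of the 7 that can be at the upper station as the cable car arrives there on crossing 13 is 6 — never all 7.
So the move cannot be finished within 13 crossings. (The shortest complete plan takes 15:)
1. Keeper goes to the upper station with the lizard.
2. Keeper goes back to the lower station alone.
3. Keeper goes to the upper station with the frog.
4. Keeper goes back to the lower station alone.
5. Keeper goes to the upper station with the beetle.
6. Keeper goes back to the lower station alone.
7. Keeper goes to the upper station with the sparrow.
8. Keeper goes back to the lower station with the lizard.
9. Keeper goes to the upper station with the hawk.
10. Keeper goes back to the lower station alone.
11. Keeper goes to the upper station with the gecko.
12. Keeper goes back to the lower station alone.
13. Keeper goes to the upper station with the worm.
14. Keeper goes back to the lower station alone.
15. Keeper goes to the upper station with the lizard.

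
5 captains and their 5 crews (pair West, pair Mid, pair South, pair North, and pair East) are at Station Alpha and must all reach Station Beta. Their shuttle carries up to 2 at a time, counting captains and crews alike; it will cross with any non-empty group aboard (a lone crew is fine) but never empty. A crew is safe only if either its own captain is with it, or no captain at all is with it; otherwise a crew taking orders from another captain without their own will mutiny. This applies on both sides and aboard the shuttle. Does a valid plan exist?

No

Following every safe sequence of crossings from the start, the most of the 10 that can be at Station Beta as the shuttle arrives there on crossings 1, 3, 5, 7 is 2, 3, 4, 5 respectively; the best ever achieved is 5 of 10.
From crossing 9 on, no configuration arises that was not already reachable earlier: only 82 distinct safe configurations (who is on which side, and where the shuttle is) can ever be reached, none of them has everyone across, and every continuation just revisits them. So no valid plan exists.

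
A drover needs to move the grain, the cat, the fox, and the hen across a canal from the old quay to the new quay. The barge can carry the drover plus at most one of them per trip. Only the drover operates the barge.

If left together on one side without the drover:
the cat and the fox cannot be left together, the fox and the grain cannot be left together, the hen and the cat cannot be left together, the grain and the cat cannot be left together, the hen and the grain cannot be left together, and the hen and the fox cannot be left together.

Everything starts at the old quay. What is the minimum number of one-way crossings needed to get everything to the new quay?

impossible

Whatever the first load, the items left behind include a forbidden pair without the drover. No opening move is safe, so no plan exists.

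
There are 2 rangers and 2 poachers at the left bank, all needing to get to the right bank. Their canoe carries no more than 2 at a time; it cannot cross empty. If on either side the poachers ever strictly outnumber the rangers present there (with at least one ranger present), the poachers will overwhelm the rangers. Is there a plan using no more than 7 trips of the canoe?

Yes — this plan uses 5 crossings (≤ 7):
1. 2 poachers → the right bank.  (the left bank: 2R 0P; the right bank: 0R 2P)
2. 1 poacher ← the left bank.  (the left bank: 2R 1P; the right bank: 0R 1P)
3. 2 rangers → the right bank.  (the left bank: 0R 1P; the right bank: 2R 1P)
4. 1 poacher ← the left bank.  (the left bank: 0R 2P; the right bank: 2R 0P)
5. 2 poachers → the right bank.  (the left bank: 0R 0P; the right bank: 2R 2P)

Yes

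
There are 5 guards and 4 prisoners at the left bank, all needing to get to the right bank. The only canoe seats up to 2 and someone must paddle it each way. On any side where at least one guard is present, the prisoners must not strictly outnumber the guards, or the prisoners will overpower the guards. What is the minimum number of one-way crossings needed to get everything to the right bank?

Counting alone: each trip to the right bank takes at most 2 across and each return brings at least 1 back, so after t trips out (and t−1 returns) at most 2t − (t−1) of the 9 are across; that first reaches 9 at t = 8, so at least 15 crossings are needed.
The plan below uses exactly 15 crossings, so it is optimal:
1. 2 prisoners → the right bank.  (the left bank: 5G 2P; the right bank: 0G 2P)
2. 1 prisoner ← the left bank.  (the left bank: 5G 3P; the right bank: 0G 1P)
3. 2 prisoners → the right bank.  (the left bank: 5G 1P; the right bank: 0G 3P)
4. 1 prisoner ← the left bank.  (the left bank: 5G 2P; the right bank: 0G 2P)
5. 2 guards → the right bank.  (the left bank: 3G 2P; the right bank: 2G 2P)
6. 1 prisoner ← the left bank.  (the left bank: 3G 3P; the right bank: 2G 1P)
7. 1 guard and 1 prisoner → the right bank.  (the left bank: 2G 2P; the right bank: 3G 2P)
8. 1 guard ← the left bank.  (the left bank: 3G 2P; the right bank: 2G 2P)
9. 1 guard and 1 prisoner → the right bank.  (the left bank: 2G 1P; the right bank: 3G 3P)
10. 1 prisoner ← the left bank.  (the left bank: 2G 2P; the right bank: 3G 2P)
11. 1 guard and 1 prisoner → the right bank.  (the left bank: 1G 1P; the right bank: 4G 3P)
12. 1 guard ← the left bank.  (the left bank: 2G 1P; the right bank: 3G 3P)
13. 1 guard and 1 prisoner → the right bank.  (the left bank: 1G 0P; the right bank: 4G 4P)
14. 1 prisoner ← the left bank.  (the left bank: 1G 1P; the right bank: 4G 3P)
15. 1 guard and 1 prisoner → the right bank.  (the left bank: 0G 0P; the right bank: 5G 4P)

15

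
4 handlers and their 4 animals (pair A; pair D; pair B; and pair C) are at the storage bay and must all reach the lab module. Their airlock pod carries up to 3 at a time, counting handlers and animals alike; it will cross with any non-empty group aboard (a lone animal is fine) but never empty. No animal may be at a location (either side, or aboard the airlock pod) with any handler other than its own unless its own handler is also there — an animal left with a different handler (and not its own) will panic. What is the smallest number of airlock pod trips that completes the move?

Counting alone: each trip to the lab module takes at most 3 across and each return brings at least 1 back, so after t trips out (and t−1 returns) at most 3t − (t−1) of the 8 are across; that first reaches 8 at t = 4, so at least 7 crossings are needed.
The safety rule pushes this higher. Following every safe sequence of crossings, the most of the 8 that can be at the lab module as the airlock pod arrives there on crossing 7 is 7 — never all 8.
So no plan with fewer than 9 crossings exists, and this one achieves 9:
1. animal A and handler A cross → the lab module.
2. handler A crosses ← the storage bay.
3. animal D, handler A, and handler D cross → the lab module.
4. animal A and handler A cross ← the storage bay.
5. handler A, handler B, and handler C cross → the lab module.
6. animal D crosses ← the storage bay.
7. animal A and animal D cross → the lab module.
8. animal A crosses ← the storage bay.
9. animal A, animal B, and animal C cross → the lab module.

9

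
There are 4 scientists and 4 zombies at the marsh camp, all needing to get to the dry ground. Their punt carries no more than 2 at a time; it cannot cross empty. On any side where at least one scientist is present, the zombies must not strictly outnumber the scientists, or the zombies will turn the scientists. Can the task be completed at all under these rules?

No

Following every safe sequence of crossings from the start, the most of the 8 that can be at the dry ground as the punt arrives there on crossings 1, 3, 5 is 2, 3, 4 respectively; the best ever achieved is 4 of 8.
From crossing 7 on, no configuration arises that was not already reachable earlier: only 11 distinct safe configurations (who is on which side, and where the punt is) can ever be reached, none of them has everyone across, and every continuation just revisits them. They are: 0 scientists + 0 zombies across (punt back at the start); 0 scientists + 1 zombie across (punt there); 0 scientists + 1 zombie across (punt back at the start); 0 scientists + 2 zombies across (punt there); 0 scientists + 2 zombies across (punt back at the start); 0 scientists + 3 zombies across (punt there); 0 scientists + 3 zombies across (punt back at the start); 0 scientists + 4 zombies across (punt there); 1 scientist + 1 zombie across (punt there); 1 scientist + 1 zombie across (punt back at the start); 2 scientists + 2 zombies across (punt there). So no valid plan exists.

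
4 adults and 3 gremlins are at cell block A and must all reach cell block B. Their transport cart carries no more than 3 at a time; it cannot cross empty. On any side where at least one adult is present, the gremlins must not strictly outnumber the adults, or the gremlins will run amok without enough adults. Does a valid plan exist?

Yes

1. 3 gremlins → cell block B.  (cell block A: 4A 0G; cell block B: 0A 3G)
2. 1 gremlin ← cell block A.  (cell block A: 4A 1G; cell block B: 0A 2G)
3. 3 adults → cell block B.  (cell block A: 1A 1G; cell block B: 3A 2G)
4. 1 adult ← cell block A.  (cell block A: 2A 1G; cell block B: 2A 2G)
5. 2 adults and 1 gremlin → cell block B.  (cell block A: 0A 0G; cell block B: 4A 3G)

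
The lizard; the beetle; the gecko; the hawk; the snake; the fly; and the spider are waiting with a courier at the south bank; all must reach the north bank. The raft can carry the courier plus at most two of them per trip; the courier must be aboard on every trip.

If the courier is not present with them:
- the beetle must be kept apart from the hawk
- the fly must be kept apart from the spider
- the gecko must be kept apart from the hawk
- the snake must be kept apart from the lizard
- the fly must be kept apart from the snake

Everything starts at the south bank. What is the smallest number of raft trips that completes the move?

impossible

Whatever the first load, the items left behind include a forbidden pair without the courier. No opening move is safe, so no plan exists.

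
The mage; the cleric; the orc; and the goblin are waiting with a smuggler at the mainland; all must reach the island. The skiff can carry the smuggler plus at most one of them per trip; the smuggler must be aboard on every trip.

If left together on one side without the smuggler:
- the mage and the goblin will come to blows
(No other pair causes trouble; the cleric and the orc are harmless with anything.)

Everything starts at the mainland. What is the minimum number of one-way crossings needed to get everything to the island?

7

Counting alone: the smuggler can take at most 1 across per trip to the island, so moving all 4 needs at least 4 loaded trips out, with a return between consecutive ones — at least 7 crossings.
The plan below uses exactly 7 crossings, so it is optimal:
1. Smuggler goes to the island with the mage.  [the mainland: the cleric, the goblin, the orc | the island: the mage]
2. Smuggler goes back to the mainland alone.  [the mainland: the cleric, the goblin, the orc | the island: the mage]
3. Smuggler goes to the island with the cleric.  [the mainland: the goblin, the orc | the island: the cleric, the mage]
4. Smuggler goes back to the mainland alone.  [the mainland: the goblin, the orc | the island: the cleric, the mage]
5. Smuggler goes to the island with the orc.  [the mainland: the goblin | the island: the cleric, the mage, the orc]
6. Smuggler goes back to the mainland alone.  [the mainland: the goblin | the island: the cleric, the mage, the orc]
7. Smuggler goes to the island with the goblin.  [the mainland: — | the island: the cleric, the goblin, the mage, the orc]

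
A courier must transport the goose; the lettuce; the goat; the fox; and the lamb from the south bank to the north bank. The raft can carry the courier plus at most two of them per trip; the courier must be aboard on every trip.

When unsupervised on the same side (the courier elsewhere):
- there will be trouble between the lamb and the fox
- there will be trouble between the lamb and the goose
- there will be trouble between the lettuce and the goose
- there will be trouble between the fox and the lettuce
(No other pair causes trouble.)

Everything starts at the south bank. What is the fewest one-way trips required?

Counting alone: the courier can take at most 2 across per trip to the north bank, so moving all 5 needs at least 3 loaded trips out, with a return between consecutive ones — at least 5 crossings.
The plan below uses exactly 5 crossings, so it is optimal:
1. Courier goes to the north bank with the fox and the goose.  [the south bank: the goat, the lamb, the lettuce | the north bank: the fox, the goose]
2. Courier goes back to the south bank alone.  [the south bank: the goat, the lamb, the lettuce | the north bank: the fox, the goose]
3. Courier goes to the north bank with the goat.  [the south bank: the lamb, the lettuce | the north bank: the fox, the goat, the goose]
4. Courier goes back to the south bank alone.  [the south bank: the lamb, the lettuce | the north bank: the fox, the goat, the goose]
5. Courier goes to the north bank with the lamb and the lettuce.  [the south bank: — | the north bank: the fox, the goat, the goose, the lamb, the lettuce]

5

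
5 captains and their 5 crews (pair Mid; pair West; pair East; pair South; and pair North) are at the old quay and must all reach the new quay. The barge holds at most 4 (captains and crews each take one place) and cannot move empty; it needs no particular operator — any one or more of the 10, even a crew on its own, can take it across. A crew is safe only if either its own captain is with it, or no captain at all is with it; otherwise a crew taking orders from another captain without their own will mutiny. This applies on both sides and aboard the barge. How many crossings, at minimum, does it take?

7

Counting alone: each trip to the new quay takes at most 4 across and each return brings at least 1 back, so after t trips out (and t−1 returns) at most 4t − (t−1) of the 10 are across; that first reaches 10 at t = 3, so at least 5 crossings are needed.
The safety rule pushes this higher. Following every safe sequence of crossings, the most of the 10 that can be at the new quay as the barge arrives there on crossing 5 is 9 — never all 10.
So no plan with fewer than 7 crossings exists, and this one achieves 7:
1. captain Mid and crew Mid cross → the new quay.
2. captain Mid crosses ← the old quay.
3. crew East, crew North, crew South, and crew West cross → the new quay.
4. crew Mid crosses ← the old quay.
5. captain East, captain North, captain South, and captain West cross → the new quay.
6. captain West and crew West cross ← the old quay.
7. captain Mid, captain West, crew Mid, and crew West cross → the new quay.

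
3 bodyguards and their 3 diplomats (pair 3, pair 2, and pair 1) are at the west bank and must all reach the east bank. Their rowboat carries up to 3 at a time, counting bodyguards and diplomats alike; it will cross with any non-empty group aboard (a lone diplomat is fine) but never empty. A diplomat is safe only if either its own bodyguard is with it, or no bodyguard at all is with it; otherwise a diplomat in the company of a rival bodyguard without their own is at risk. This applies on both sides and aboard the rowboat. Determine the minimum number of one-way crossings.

5

Counting alone: each trip to the east bank takes at most 3 across and each return brings at least 1 back, so after t trips out (and t−1 returns) at most 3t − (t−1) of the 6 are across; that first reaches 6 at t = 3, so at least 5 crossings are needed.
The plan below uses exactly 5 crossings, so it is optimal:
1. bodyguard 3 and diplomat 3 cross → the east bank.
2. bodyguard 3 crosses ← the west bank.
3. bodyguard 1, bodyguard 2, and bodyguard 3 cross → the east bank.
4. diplomat 3 crosses ← the west bank.
5. diplomat 1, diplomat 2, and diplomat 3 cross → the east bank.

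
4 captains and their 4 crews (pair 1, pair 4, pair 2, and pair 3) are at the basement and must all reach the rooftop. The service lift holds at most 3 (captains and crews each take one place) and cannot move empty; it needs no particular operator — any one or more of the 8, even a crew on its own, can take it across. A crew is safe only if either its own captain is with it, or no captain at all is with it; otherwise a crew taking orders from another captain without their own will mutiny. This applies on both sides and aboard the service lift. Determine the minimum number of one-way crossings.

Counting alone: each trip to the rooftop takes at most 3 across and each return brings at least 1 back, so after t trips out (and t−1 returns) at most 3t − (t−1) of the 8 are across; that first reaches 8 at t = 4, so at least 7 crossings are needed.
The safety rule pushes this higher. Following every safe sequence of crossings, the most of the 8 that can be at the rooftop as the service lift arrives there on crossing 7 is 7 — never all 8.
So no plan with fewer than 9 crossings exists, and this one achieves 9:
1. captain 1 and crew 1 cross → the rooftop.
2. captain 1 crosses ← the basement.
3. captain 1, captain 4, and crew 4 cross → the rooftop.
4. captain 1 and crew 1 cross ← the basement.
5. captain 1, captain 2, and captain 3 cross → the rooftop.
6. crew 4 crosses ← the basement.
7. crew 1 and crew 4 cross → the rooftop.
8. crew 1 crosses ← the basement.
9. crew 1, crew 2, and crew 3 cross → the rooftop.

9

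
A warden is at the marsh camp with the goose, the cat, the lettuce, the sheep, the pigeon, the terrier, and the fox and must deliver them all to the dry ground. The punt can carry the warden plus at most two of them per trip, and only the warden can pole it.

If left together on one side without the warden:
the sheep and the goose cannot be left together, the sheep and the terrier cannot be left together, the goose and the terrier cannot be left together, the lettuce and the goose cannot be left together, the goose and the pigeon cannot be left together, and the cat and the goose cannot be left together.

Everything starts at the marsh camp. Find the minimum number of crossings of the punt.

11

Counting alone: the warden can take at most 2 across per trip to the dry ground, so moving all 7 needs at least 4 loaded trips out, with a return between consecutive ones — at least 7 crossings.
The safety rule pushes this higher. Following every safe sequence of crossings, the most of the 7 that can be at the dry ground as the punt arrives there on crossings 7, 9 is 5, 6 respectively — never all 7.
So no plan with fewer than 11 crossings exists, and this one achieves 11:
1. Warden goes to the dry ground with the goose and the sheep.
2. Warden goes back to the marsh camp with the goose.
3. Warden goes to the dry ground with the cat and the goose.
4. Warden goes back to the marsh camp with the goose.
5. Warden goes to the dry ground with the goose and the lettuce.
6. Warden goes back to the marsh camp with the goose.
7. Warden goes to the dry ground with the goose and the pigeon.
8. Warden goes back to the marsh camp with the goose.
9. Warden goes to the dry ground with the fox and the goose.
10. Warden goes back to the marsh camp with the goose.
11. Warden goes to the dry ground with the goose and the terrier.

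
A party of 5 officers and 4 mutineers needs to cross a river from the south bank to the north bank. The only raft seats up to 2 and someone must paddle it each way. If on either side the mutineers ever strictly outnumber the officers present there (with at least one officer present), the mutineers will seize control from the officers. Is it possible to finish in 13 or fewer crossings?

No

Counting alone: each trip to the north bank takes at most 2 across and each return brings at least 1 back, so after t trips out (and t−1 returns) at most 2t − (t−1) of the 9 are across; that first reaches 9 at t = 8, so at least 15 crossings are needed.
Since 13 < 15, 13 crossings cannot be enough. (The shortest complete plan in fact takes 15:)
1. 2 mutineers → the north bank.  (the south bank: 5O 2M; the north bank: 0O 2M)
2. 1 mutineer ← the south bank.  (the south bank: 5O 3M; the north bank: 0O 1M)
3. 2 mutineers → the north bank.  (the south bank: 5O 1M; the north bank: 0O 3M)
4. 1 mutineer ← the south bank.  (the south bank: 5O 2M; the north bank: 0O 2M)
5. 2 officers → the north bank.  (the south bank: 3O 2M; the north bank: 2O 2M)
6. 1 mutineer ← the south bank.  (the south bank: 3O 3M; the north bank: 2O 1M)
7. 1 officer and 1 mutineer → the north bank.  (the south bank: 2O 2M; the north bank: 3O 2M)
8. 1 officer ← the south bank.  (the south bank: 3O 2M; the north bank: 2O 2M)
9. 1 officer and 1 mutineer → the north bank.  (the south bank: 2O 1M; the north bank: 3O 3M)
10. 1 mutineer ← the south bank.  (the south bank: 2O 2M; the north bank: 3O 2M)
11. 1 officer and 1 mutineer → the north bank.  (the south bank: 1O 1M; the north bank: 4O 3M)
12. 1 officer ← the south bank.  (the south bank: 2O 1M; the north bank: 3O 3M)
13. 1 officer and 1 mutineer → the north bank.  (the south bank: 1O 0M; the north bank: 4O 4M)
14. 1 mutineer ← the south bank.  (the south bank: 1O 1M; the north bank: 4O 3M)
15. 1 officer and 1 mutineer → the north bank.  (the south bank: 0O 0M; the north bank: 5O 4M)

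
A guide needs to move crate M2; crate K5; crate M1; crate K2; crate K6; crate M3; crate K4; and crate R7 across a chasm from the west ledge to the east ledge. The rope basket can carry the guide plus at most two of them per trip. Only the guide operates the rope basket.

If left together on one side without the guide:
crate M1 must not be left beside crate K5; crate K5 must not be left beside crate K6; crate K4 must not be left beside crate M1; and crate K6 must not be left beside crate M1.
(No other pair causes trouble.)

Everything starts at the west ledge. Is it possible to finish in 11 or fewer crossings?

Counting alone: the guide can take at most 2 across per trip to the east ledge, so moving all 8 needs at least 4 loaded trips out, with a return between consecutive ones — at least 7 crossings.
The safety rule pushes this higher. Following every safe sequence of crossings, the most of the 8 that can be at the east ledge as the rope basket arrives there on crossings 7, 9, 11 is 5, 6, 7 respectively — never all 8.
So the move cannot be finished within 11 crossings. (The shortest complete plan takes 13:)
1. Guide goes to the east ledge with crate K5 and crate M1.  [the west ledge: crate K2, crate K4, crate K6, crate M2, crate M3, crate R7 | the east ledge: crate K5, crate M1]
2. Guide goes back to the west ledge with crate K5.  [the west ledge: crate K2, crate K4, crate K5, crate K6, crate M2, crate M3, crate R7 | the east ledge: crate M1]
3. Guide goes to the east ledge with crate K5 and crate M2.  [the west ledge: crate K2, crate K4, crate K6, crate M3, crate R7 | the east ledge: crate K5, crate M1, crate M2]
4. Guide goes back to the west ledge with crate K5.  [the west ledge: crate K2, crate K4, crate K5, crate K6, crate M3, crate R7 | the east ledge: crate M1, crate M2]
5. Guide goes to the east ledge with crate K2 and crate K5.  [the west ledge: crate K4, crate K6, crate M3, crate R7 | the east ledge: crate K2, crate K5, crate M1, crate M2]
6. Guide goes back to the west ledge with crate K5.  [the west ledge: crate K4, crate K5, crate K6, crate M3, crate R7 | the east ledge: crate K2, crate M1, crate M2]
7. Guide goes to the east ledge with crate K5 and crate M3.  [the west ledge: crate K4, crate K6, crate R7 | the east ledge: crate K2, crate K5, crate M1, crate M2, crate M3]
8. Guide goes back to the west ledge with crate K5.  [the west ledge: crate K4, crate K5, crate K6, crate R7 | the east ledge: crate K2, crate M1, crate M2, crate M3]
9. Guide goes to the east ledge with crate K4 and crate K5.  [the west ledge: crate K6, crate R7 | the east ledge: crate K2, crate K4, crate K5, crate M1, crate M2, crate M3]
10. Guide goes back to the west ledge with crate M1.  [the west ledge: crate K6, crate M1, crate R7 | the east ledge: crate K2, crate K4, crate K5, crate M2, crate M3]
11. Guide goes to the east ledge with crate M1 and crate R7.  [the west ledge: crate K6 | the east ledge: crate K2, crate K4, crate K5, crate M1, crate M2, crate M3, crate R7]
12. Guide goes back to the west ledge with crate M1.  [the west ledge: crate K6, crate M1 | the east ledge: crate K2, crate K4, crate K5, crate M2, crate M3, crate R7]
13. Guide goes to the east ledge with crate K6 and crate M1.  [the west ledge: — | the east ledge: crate K2, crate K4, crate K5, crate K6, crate M1, crate M2, crate M3, crate R7]

No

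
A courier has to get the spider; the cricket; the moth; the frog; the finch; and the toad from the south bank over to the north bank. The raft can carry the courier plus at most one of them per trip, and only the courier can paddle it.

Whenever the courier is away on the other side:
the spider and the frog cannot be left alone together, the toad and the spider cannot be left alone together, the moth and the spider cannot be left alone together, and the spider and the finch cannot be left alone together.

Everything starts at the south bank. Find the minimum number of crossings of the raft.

impossible

Following every safe sequence of crossings from the start, the most of the 6 that can be at the north bank as the raft arrives there on crossings 1, 3, 5 is 1, 2, 3 respectively; the best ever achieved is 3 of 6.
From crossing 7 on, no configuration arises that was not already reachable earlier: only 22 distinct safe configurations (who is on which side, and where the raft is) can ever be reached, none of them has everyone across, and every continuation just revisits them. So no valid plan exists.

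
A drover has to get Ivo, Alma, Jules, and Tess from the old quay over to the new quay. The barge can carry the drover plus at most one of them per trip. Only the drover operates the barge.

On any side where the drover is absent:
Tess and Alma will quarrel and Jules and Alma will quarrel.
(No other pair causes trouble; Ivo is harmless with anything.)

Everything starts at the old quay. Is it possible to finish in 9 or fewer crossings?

Yes

Yes — this plan uses 9 crossings (≤ 9):
1. Drover goes to the new quay with Alma.  [the old quay: Ivo, Jules, Tess | the new quay: Alma]
2. Drover goes back to the old quay alone.  [the old quay: Ivo, Jules, Tess | the new quay: Alma]
3. Drover goes to the new quay with Ivo.  [the old quay: Jules, Tess | the new quay: Alma, Ivo]
4. Drover goes back to the old quay alone.  [the old quay: Jules, Tess | the new quay: Alma, Ivo]
5. Drover goes to the new quay with Jules.  [the old quay: Tess | the new quay: Alma, Ivo, Jules]
6. Drover goes back to the old quay with Alma.  [the old quay: Alma, Tess | the new quay: Ivo, Jules]
7. Drover goes to the new quay with Tess.  [the old quay: Alma | the new quay: Ivo, Jules, Tess]
8. Drover goes back to the old quay alone.  [the old quay: Alma | the new quay: Ivo, Jules, Tess]
9. Drover goes to the new quay with Alma.  [the old quay: — | the new quay: Alma, Ivo, Jules, Tess]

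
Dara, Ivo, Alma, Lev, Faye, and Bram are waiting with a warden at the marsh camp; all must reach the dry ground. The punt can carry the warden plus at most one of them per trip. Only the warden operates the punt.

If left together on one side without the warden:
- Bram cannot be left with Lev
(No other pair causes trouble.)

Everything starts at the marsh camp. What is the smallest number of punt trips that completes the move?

11

Counting alone: the warden can take at most 1 across per trip to the dry ground, so moving all 6 needs at least 6 loaded trips out, with a return between consecutive ones — at least 11 crossings.
The plan below uses exactly 11 crossings, so it is optimal:
1. Warden goes to the dry ground with Lev.  [the marsh camp: Alma, Bram, Dara, Faye, Ivo | the dry ground: Lev]
2. Warden goes back to the marsh camp alone.  [the marsh camp: Alma, Bram, Dara, Faye, Ivo | the dry ground: Lev]
3. Warden goes to the dry ground with Dara.  [the marsh camp: Alma, Bram, Faye, Ivo | the dry ground: Dara, Lev]
4. Warden goes back to the marsh camp alone.  [the marsh camp: Alma, Bram, Faye, Ivo | the dry ground: Dara, Lev]
5. Warden goes to the dry ground with Ivo.  [the marsh camp: Alma, Bram, Faye | the dry ground: Dara, Ivo, Lev]
6. Warden goes back to the marsh camp alone.  [the marsh camp: Alma, Bram, Faye | the dry ground: Dara, Ivo, Lev]
7. Warden goes to the dry ground with Alma.  [the marsh camp: Bram, Faye | the dry ground: Alma, Dara, Ivo, Lev]
8. Warden goes back to the marsh camp alone.  [the marsh camp: Bram, Faye | the dry ground: Alma, Dara, Ivo, Lev]
9. Warden goes to the dry ground with Faye.  [the marsh camp: Bram | the dry ground: Alma, Dara, Faye, Ivo, Lev]
10. Warden goes back to the marsh camp alone.  [the marsh camp: Bram | the dry ground: Alma, Dara, Faye, Ivo, Lev]
11. Warden goes to the dry ground with Bram.  [the marsh camp: — | the dry ground: Alma, Bram, Dara, Faye, Ivo, Lev]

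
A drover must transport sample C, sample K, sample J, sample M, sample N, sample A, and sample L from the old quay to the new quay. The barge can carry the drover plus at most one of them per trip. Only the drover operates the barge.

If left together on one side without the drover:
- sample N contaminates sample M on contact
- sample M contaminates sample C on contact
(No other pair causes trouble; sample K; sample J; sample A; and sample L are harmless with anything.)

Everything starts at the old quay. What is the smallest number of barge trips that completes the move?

Counting alone: the drover can take at most 1 across per trip to the new quay, so moving all 7 needs at least 7 loaded trips out, with a return between consecutive ones — at least 13 crossings.
The safety rule pushes this higher. Following every safe sequence of crossings, the most of the 7 that can be at the new quay as the barge arrives there on crossing 13 is 6 — never all 7.
So no plan with fewer than 15 crossings exists, and this one achieves 15:
1. Drover goes to the new quay with sample M.
2. Drover goes back to the old quay alone.
3. Drover goes to the new quay with sample C.
4. Drover goes back to the old quay with sample M.
5. Drover goes to the new quay with sample N.
6. Drover goes back to the old quay alone.
7. Drover goes to the new quay with sample K.
8. Drover goes back to the old quay alone.
9. Drover goes to the new quay with sample J.
10. Drover goes back to the old quay alone.
11. Drover goes to the new quay with sample A.
12. Drover goes back to the old quay alone.
13. Drover goes to the new quay with sample L.
14. Drover goes back to the old quay alone.
15. Drover goes to the new quay with sample M.

15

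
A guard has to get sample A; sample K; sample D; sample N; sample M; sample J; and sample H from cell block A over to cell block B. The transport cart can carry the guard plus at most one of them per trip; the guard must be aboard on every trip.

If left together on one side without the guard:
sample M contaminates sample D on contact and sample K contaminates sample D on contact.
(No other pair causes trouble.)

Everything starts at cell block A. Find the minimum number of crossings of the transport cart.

15

Counting alone: the guard can take at most 1 across per trip to cell block B, so moving all 7 needs at least 7 loaded trips out, with a return between consecutive ones — at least 13 crossings.
The safety rule pushes this higher. Following every safe sequence of crossings, the most of the 7 that can be at cell block B as the transport cart arrives there on crossing 13 is 6 — never all 7.
So no plan with fewer than 15 crossings exists, and this one achieves 15:
1. Guard goes to cell block B with sample D.
2. Guard goes back to cell block A alone.
3. Guard goes to cell block B with sample A.
4. Guard goes back to cell block A alone.
5. Guard goes to cell block B with sample K.
6. Guard goes back to cell block A with sample D.
7. Guard goes to cell block B with sample M.
8. Guard goes back to cell block A alone.
9. Guard goes to cell block B with sample N.
10. Guard goes back to cell block A alone.
11. Guard goes to cell block B with sample J.
12. Guard goes back to cell block A alone.
13. Guard goes to cell block B with sample H.
14. Guard goes back to cell block A alone.
15. Guard goes to cell block B with sample D.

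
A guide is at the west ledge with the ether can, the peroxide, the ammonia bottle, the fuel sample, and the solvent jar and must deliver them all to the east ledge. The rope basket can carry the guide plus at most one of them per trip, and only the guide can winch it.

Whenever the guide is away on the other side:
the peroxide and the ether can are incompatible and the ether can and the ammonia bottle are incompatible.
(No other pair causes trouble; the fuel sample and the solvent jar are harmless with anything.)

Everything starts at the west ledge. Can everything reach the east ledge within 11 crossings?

Yes

Yes — this plan uses 11 crossings (≤ 11):
1. Guide goes to the east ledge with the ether can.  [the west ledge: the ammonia bottle, the fuel sample, the peroxide, the solvent jar | the east ledge: the ether can]
2. Guide goes back to the west ledge alone.  [the west ledge: the ammonia bottle, the fuel sample, the peroxide, the solvent jar | the east ledge: the ether can]
3. Guide goes to the east ledge with the peroxide.  [the west ledge: the ammonia bottle, the fuel sample, the solvent jar | the east ledge: the ether can, the peroxide]
4. Guide goes back to the west ledge with the ether can.  [the west ledge: the ammonia bottle, the ether can, the fuel sample, the solvent jar | the east ledge: the peroxide]
5. Guide goes to the east ledge with the ammonia bottle.  [the west ledge: the ether can, the fuel sample, the solvent jar | the east ledge: the ammonia bottle, the peroxide]
6. Guide goes back to the west ledge alone.  [the west ledge: the ether can, the fuel sample, the solvent jar | the east ledge: the ammonia bottle, the peroxide]
7. Guide goes to the east ledge with the fuel sample.  [the west ledge: the ether can, the solvent jar | the east ledge: the ammonia bottle, the fuel sample, the peroxide]
8. Guide goes back to the west ledge alone.  [the west ledge: the ether can, the solvent jar | the east ledge: the ammonia bottle, the fuel sample, the peroxide]
9. Guide goes to the east ledge with the solvent jar.  [the west ledge: the ether can | the east ledge: the ammonia bottle, the fuel sample, the peroxide, the solvent jar]
10. Guide goes back to the west ledge alone.  [the west ledge: the ether can | the east ledge: the ammonia bottle, the fuel sample, the peroxide, the solvent jar]
11. Guide goes to the east ledge with the ether can.  [the west ledge: — | the east ledge: the ammonia bottle, the ether can, the fuel sample, the peroxide, the solvent jar]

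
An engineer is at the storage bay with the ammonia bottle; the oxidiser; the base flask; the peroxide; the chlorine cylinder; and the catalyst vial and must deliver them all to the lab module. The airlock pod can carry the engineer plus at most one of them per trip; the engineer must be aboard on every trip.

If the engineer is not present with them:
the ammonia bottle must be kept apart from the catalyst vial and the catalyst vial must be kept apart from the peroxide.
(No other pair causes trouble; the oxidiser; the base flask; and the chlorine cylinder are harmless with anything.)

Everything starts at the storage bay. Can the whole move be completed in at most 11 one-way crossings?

No

Counting alone: the engineer can take at most 1 across per trip to the lab module, so moving all 6 needs at least 6 loaded trips out, with a return between consecutive ones — at least 11 crossings.
The safety rule pushes this higher. Following every safe sequence of crossings, the most of the 6 that can be at the lab module as the airlock pod arrives there on crossing 11 is 5 — never all 6.
So the move cannot be finished within 11 crossings. (The shortest complete plan takes 13:)
1. Engineer goes to the lab module with the catalyst vial.  [the storage bay: the ammonia bottle, the base flask, the chlorine cylinder, the oxidiser, the peroxide | the lab module: the catalyst vial]
2. Engineer goes back to the storage bay alone.  [the storage bay: the ammonia bottle, the base flask, the chlorine cylinder, the oxidiser, the peroxide | the lab module: the catalyst vial]
3. Engineer goes to the lab module with the ammonia bottle.  [the storage bay: the base flask, the chlorine cylinder, the oxidiser, the peroxide | the lab module: the ammonia bottle, the catalyst vial]
4. Engineer goes back to the storage bay with the catalyst vial.  [the storage bay: the base flask, the catalyst vial, the chlorine cylinder, the oxidiser, the peroxide | the lab module: the ammonia bottle]
5. Engineer goes to the lab module with the peroxide.  [the storage bay: the base flask, the catalyst vial, the chlorine cylinder, the oxidiser | the lab module: the ammonia bottle, the peroxide]
6. Engineer goes back to the storage bay alone.  [the storage bay: the base flask, the catalyst vial, the chlorine cylinder, the oxidiser | the lab module: the ammonia bottle, the peroxide]
7. Engineer goes to the lab module with the oxidiser.  [the storage bay: the base flask, the catalyst vial, the chlorine cylinder | the lab module: the ammonia bottle, the oxidiser, the peroxide]
8. Engineer goes back to the storage bay alone.  [the storage bay: the base flask, the catalyst vial, the chlorine cylinder | the lab module: the ammonia bottle, the oxidiser, the peroxide]
9. Engineer goes to the lab module with the base flask.  [the storage bay: the catalyst vial, the chlorine cylinder | the lab module: the ammonia bottle, the base flask, the oxidiser, the peroxide]
10. Engineer goes back to the storage bay alone.  [the storage bay: the catalyst vial, the chlorine cylinder | the lab module: the ammonia bottle, the base flask, the oxidiser, the peroxide]
11. Engineer goes to the lab module with the chlorine cylinder.  [the storage bay: the catalyst vial | the lab module: the ammonia bottle, the base flask, the chlorine cylinder, the oxidiser, the peroxide]
12. Engineer goes back to the storage bay alone.  [the storage bay: the catalyst vial | the lab module: the ammonia bottle, the base flask, the chlorine cylinder, the oxidiser, the peroxide]
13. Engineer goes to the lab module with the catalyst vial.  [the storage bay: — | the lab module: the ammonia bottle, the base flask, the catalyst vial, the chlorine cylinder, the oxidiser, the peroxide]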